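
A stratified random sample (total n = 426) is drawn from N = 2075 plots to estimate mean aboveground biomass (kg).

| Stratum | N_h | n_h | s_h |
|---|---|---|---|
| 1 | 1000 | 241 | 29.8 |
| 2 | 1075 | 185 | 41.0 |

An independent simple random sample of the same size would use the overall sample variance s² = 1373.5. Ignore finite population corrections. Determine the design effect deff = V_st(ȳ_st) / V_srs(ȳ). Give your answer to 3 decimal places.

deff ≈ 1.022

V̂(ȳ_st) = Σ W_h² s_h²/n_h, with W_h = N_h/N and N = 2075:
  stratum 1: (1000/2075)²·29.8²/241 = 0.855814
  stratum 2: (1075/2075)²·41.0²/185 = 2.4388
V_st = 3.29462
V_srs = s²/n = 1373.5/426 = 3.22418
deff = V_st / V_srs = 3.29462/3.22418 = 1.0218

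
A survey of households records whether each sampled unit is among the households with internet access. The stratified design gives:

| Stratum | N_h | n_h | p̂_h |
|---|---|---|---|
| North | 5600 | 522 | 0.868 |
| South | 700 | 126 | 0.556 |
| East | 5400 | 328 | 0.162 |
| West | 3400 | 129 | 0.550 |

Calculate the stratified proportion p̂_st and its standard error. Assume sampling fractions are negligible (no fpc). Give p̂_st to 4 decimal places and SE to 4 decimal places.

p̂_st ≈ 0.5295, SE ≈ 0.0136

N = 15100; stratum weights W_h = N_h/N.
p̂_st = Σ W_h p̂_h = (5600·0.868 + 700·0.556 + 5400·0.162 + 3400·0.550)/15100 = 0.52946
V̂(p̂_st) = Σ W_h² p̂_h(1−p̂_h)/(n_h−1):
  stratum North: (5600/15100)²·0.868·0.132/521 = 3.02467e-05
  stratum South: (700/15100)²·0.556·0.444/125 = 4.24414e-06
  stratum East: (5400/15100)²·0.162·0.838/327 = 5.30939e-05
  stratum West: (3400/15100)²·0.550·0.450/128 = 9.80323e-05
V̂(p̂_st) = 0.000185617; SE = √V̂ = 0.0136241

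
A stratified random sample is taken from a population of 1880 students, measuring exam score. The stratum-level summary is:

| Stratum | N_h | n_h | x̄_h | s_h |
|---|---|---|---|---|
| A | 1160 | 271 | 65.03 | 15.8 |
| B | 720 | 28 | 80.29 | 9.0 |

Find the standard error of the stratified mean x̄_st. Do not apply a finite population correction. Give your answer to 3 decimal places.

V̂(x̄_st) = Σ W_h² s_h²/n_h, with W_h = N_h/N and N = 1880:
  stratum A: (1160/1880)²·15.8²/271 = 0.350708
  stratum B: (720/1880)²·9.0²/28 = 0.424303
V̂(x̄_st) = 0.775011
SE(x̄_st) = √0.775011 = 0.880347

SE(x̄_st) ≈ 0.880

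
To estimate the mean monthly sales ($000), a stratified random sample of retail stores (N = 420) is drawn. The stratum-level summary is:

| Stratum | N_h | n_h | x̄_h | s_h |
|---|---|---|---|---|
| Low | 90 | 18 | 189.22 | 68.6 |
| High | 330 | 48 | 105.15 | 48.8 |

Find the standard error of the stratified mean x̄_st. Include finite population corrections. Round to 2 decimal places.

V̂(x̄_st) = Σ W_h² (1 − n_h/N_h) s_h²/n_h, with W_h = N_h/N and N = 420:
  stratum Low: (90/420)²·(1 − 18/90)·68.6²/18 = 9.604
  stratum High: (330/420)²·(1 − 48/330)·48.8²/48 = 26.1736
V̂(x̄_st) = 35.7776
SE(x̄_st) = √35.7776 = 5.98143

SE(x̄_st) ≈ 5.98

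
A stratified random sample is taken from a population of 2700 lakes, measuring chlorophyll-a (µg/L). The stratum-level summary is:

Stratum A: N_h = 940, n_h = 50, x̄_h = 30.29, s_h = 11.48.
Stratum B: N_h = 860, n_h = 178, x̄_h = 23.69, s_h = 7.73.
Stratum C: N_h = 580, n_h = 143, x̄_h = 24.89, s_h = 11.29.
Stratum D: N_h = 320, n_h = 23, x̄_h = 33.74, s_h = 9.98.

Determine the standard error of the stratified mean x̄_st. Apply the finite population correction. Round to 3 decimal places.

V̂(x̄_st) = Σ W_h² (1 − n_h/N_h) s_h²/n_h, with W_h = N_h/N and N = 2700:
  stratum A: (940/2700)²·(1 − 50/940)·11.48²/50 = 0.302485
  stratum B: (860/2700)²·(1 − 178/860)·7.73²/178 = 0.0270081
  stratum C: (580/2700)²·(1 − 143/580)·11.29²/143 = 0.0309909
  stratum D: (320/2700)²·(1 − 23/320)·9.98²/23 = 0.0564563
V̂(x̄_st) = 0.41694
SE(x̄_st) = √0.41694 = 0.645709

SE(x̄_st) ≈ 0.646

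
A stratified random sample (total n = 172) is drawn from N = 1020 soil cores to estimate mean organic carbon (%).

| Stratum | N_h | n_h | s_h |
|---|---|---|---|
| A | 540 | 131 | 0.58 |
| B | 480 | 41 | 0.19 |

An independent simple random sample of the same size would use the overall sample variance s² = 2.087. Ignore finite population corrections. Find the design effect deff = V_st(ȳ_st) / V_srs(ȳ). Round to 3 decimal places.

V̂(ȳ_st) = Σ W_h² s_h²/n_h, with W_h = N_h/N and N = 1020:
  stratum A: (540/1020)²·0.58²/131 = 0.000719734
  stratum B: (480/1020)²·0.19²/41 = 0.000194987
V_st = 0.000914721
V_srs = s²/n = 2.087/172 = 0.0121337
deff = V_st / V_srs = 0.000914721/0.0121337 = 0.0754

deff ≈ 0.075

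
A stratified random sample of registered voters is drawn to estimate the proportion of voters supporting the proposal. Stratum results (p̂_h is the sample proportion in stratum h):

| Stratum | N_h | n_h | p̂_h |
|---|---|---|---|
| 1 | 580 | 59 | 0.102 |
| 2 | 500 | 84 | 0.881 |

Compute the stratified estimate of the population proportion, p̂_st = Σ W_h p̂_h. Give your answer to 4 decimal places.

N = 1080; stratum weights W_h = N_h/N.
p̂_st = Σ W_h p̂_h = (580·0.102 + 500·0.881)/1080 = 0.46265

p̂_st ≈ 0.4626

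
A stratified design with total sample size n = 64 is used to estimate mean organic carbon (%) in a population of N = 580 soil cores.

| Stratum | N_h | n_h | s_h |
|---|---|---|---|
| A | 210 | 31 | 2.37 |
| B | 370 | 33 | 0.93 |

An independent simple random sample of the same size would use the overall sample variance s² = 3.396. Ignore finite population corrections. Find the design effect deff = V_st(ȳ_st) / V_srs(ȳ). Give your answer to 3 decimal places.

V̂(ȳ_st) = Σ W_h² s_h²/n_h, with W_h = N_h/N and N = 580:
  stratum A: (210/580)²·2.37²/31 = 0.023753
  stratum B: (370/580)²·0.93²/33 = 0.0106659
V_st = 0.0344189
V_srs = s²/n = 3.396/64 = 0.0530625
deff = V_st / V_srs = 0.0344189/0.0530625 = 0.6486

deff ≈ 0.649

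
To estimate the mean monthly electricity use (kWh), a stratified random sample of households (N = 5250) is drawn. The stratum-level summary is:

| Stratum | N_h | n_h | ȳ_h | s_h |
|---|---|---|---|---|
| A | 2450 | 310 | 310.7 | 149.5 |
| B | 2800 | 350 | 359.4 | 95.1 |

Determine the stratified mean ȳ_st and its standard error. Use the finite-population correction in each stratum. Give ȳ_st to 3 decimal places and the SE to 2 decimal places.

ȳ_st = Σ W_h ȳ_h = (2450·310.7 + 2800·359.4)/5250 = 336.67333
V̂(ȳ_st) = Σ W_h² (1 − n_h/N_h) s_h²/n_h, with W_h = N_h/N and N = 5250:
  stratum A: (2450/5250)²·(1 − 310/2450)·149.5²/310 = 13.7146
  stratum B: (2800/5250)²·(1 − 350/2800)·95.1²/350 = 6.4313
V̂(ȳ_st) = 20.1459
SE(ȳ_st) = √20.1459 = 4.48841

ȳ_st ≈ 336.673, SE ≈ 4.49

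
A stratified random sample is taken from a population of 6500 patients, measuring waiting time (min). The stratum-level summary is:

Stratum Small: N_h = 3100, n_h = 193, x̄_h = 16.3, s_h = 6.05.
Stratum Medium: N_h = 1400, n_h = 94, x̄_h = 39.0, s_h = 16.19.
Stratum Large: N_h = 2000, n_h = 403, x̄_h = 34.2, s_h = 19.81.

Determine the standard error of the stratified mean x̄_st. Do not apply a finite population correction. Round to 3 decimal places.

SE(x̄_st) ≈ 0.514

V̂(x̄_st) = Σ W_h² s_h²/n_h, with W_h = N_h/N and N = 6500:
  stratum Small: (3100/6500)²·6.05²/193 = 0.043137
  stratum Medium: (1400/6500)²·16.19²/94 = 0.129359
  stratum Large: (2000/6500)²·19.81²/403 = 0.0921928
V̂(x̄_st) = 0.264688
SE(x̄_st) = √0.264688 = 0.514479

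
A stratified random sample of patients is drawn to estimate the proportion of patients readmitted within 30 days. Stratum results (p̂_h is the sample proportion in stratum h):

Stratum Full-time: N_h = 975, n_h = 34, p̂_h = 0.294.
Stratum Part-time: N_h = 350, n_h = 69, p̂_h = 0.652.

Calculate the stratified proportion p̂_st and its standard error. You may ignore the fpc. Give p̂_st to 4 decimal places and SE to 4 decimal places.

N = 1325; stratum weights W_h = N_h/N.
p̂_st = Σ W_h p̂_h = (975·0.294 + 350·0.652)/1325 = 0.38857
V̂(p̂_st) = Σ W_h² p̂_h(1−p̂_h)/(n_h−1):
  stratum Full-time: (975/1325)²·0.294·0.706/33 = 0.00340577
  stratum Part-time: (350/1325)²·0.652·0.348/68 = 0.000232821
V̂(p̂_st) = 0.00363859; SE = √V̂ = 0.0603208

p̂_st ≈ 0.3886, SE ≈ 0.0603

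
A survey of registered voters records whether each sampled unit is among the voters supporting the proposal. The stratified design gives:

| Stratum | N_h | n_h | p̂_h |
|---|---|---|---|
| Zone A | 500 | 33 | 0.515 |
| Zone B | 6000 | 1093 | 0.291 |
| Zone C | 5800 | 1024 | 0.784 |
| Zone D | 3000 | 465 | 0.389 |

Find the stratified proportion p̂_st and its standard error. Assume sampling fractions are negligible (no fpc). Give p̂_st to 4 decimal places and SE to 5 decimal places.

N = 15300; stratum weights W_h = N_h/N.
p̂_st = Σ W_h p̂_h = (500·0.515 + 6000·0.291 + 5800·0.784 + 3000·0.389)/15300 = 0.50442
V̂(p̂_st) = Σ W_h² p̂_h(1−p̂_h)/(n_h−1):
  stratum Zone A: (500/15300)²·0.515·0.485/32 = 8.33597e-06
  stratum Zone B: (6000/15300)²·0.291·0.709/1092 = 2.9056e-05
  stratum Zone C: (5800/15300)²·0.784·0.216/1023 = 2.37885e-05
  stratum Zone D: (3000/15300)²·0.389·0.611/464 = 1.96939e-05
V̂(p̂_st) = 8.08744e-05; SE = √V̂ = 0.00899302

p̂_st ≈ 0.5044, SE ≈ 0.00899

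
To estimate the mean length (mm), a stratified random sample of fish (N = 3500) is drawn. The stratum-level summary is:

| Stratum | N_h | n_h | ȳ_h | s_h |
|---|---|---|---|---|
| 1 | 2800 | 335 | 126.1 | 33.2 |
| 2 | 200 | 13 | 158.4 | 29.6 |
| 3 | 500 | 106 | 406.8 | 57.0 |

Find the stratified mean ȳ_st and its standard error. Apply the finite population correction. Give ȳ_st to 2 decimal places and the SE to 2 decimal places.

ȳ_st ≈ 168.05, SE ≈ 1.60

ȳ_st = Σ W_h ȳ_h = (2800·126.1 + 200·158.4 + 500·406.8)/3500 = 168.04571
V̂(ȳ_st) = Σ W_h² (1 − n_h/N_h) s_h²/n_h, with W_h = N_h/N and N = 3500:
  stratum 1: (2800/3500)²·(1 − 335/2800)·33.2²/335 = 1.85383
  stratum 2: (200/3500)²·(1 − 13/200)·29.6²/13 = 0.205767
  stratum 3: (500/3500)²·(1 − 106/500)·57.0²/106 = 0.492917
V̂(ȳ_st) = 2.55252
SE(ȳ_st) = √2.55252 = 1.59766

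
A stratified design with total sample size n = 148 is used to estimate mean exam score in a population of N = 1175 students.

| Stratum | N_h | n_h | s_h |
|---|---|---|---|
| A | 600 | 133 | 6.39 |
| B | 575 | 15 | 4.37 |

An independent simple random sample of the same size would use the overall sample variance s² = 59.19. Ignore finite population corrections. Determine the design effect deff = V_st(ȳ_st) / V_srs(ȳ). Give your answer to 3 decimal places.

V̂(ȳ_st) = Σ W_h² s_h²/n_h, with W_h = N_h/N and N = 1175:
  stratum A: (600/1175)²·6.39²/133 = 0.0800529
  stratum B: (575/1175)²·4.37²/15 = 0.304882
V_st = 0.384935
V_srs = s²/n = 59.19/148 = 0.399932
deff = V_st / V_srs = 0.384935/0.399932 = 0.9625

deff ≈ 0.962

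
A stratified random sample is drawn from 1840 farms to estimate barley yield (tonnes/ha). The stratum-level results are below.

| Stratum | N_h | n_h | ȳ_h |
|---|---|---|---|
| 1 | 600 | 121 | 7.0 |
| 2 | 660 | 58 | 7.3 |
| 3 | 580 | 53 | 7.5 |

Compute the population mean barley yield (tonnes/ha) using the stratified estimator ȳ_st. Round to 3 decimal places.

ȳ_st ≈ 7.265

N = Σ N_h = 1840. Stratum weights W_h = N_h/N.
ȳ_st = (600·7.0 + 660·7.3 + 580·7.5) / 1840 = 7.26522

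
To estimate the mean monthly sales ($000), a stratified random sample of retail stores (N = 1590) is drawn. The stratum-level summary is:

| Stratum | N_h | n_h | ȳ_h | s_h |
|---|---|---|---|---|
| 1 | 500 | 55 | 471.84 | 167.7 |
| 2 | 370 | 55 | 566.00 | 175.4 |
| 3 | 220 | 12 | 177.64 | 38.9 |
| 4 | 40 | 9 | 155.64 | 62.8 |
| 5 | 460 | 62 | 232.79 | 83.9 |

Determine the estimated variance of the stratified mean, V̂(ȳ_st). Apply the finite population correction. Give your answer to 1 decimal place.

V̂(ȳ_st) = Σ W_h² (1 − n_h/N_h) s_h²/n_h, with W_h = N_h/N and N = 1590:
  stratum 1: (500/1590)²·(1 − 55/500)·167.7²/55 = 45.0028
  stratum 2: (370/1590)²·(1 − 55/370)·175.4²/55 = 25.7878
  stratum 3: (220/1590)²·(1 − 12/220)·38.9²/12 = 2.28249
  stratum 4: (40/1590)²·(1 − 9/40)·62.8²/9 = 0.214934
  stratum 5: (460/1590)²·(1 − 62/460)·83.9²/62 = 8.22203
V̂(ȳ_st) = 81.51

V̂(ȳ_st) ≈ 81.5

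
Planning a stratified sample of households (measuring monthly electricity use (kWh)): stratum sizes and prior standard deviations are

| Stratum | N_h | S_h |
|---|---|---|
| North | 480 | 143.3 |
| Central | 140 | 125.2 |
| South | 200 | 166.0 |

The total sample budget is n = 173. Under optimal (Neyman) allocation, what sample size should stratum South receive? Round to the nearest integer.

Neyman allocation: n_h = n · N_h S_h / Σ N_i S_i, with n = 173.
  stratum North: N_h·S_h = 480·143.3 = 68784.00
  stratum Central: N_h·S_h = 140·125.2 = 17528.00
  stratum South: N_h·S_h = 200·166.0 = 33200.00
Σ N_h S_h = 119512.00
n for stratum South = 173·33200.00/119512.00 = 48.059 → 48

48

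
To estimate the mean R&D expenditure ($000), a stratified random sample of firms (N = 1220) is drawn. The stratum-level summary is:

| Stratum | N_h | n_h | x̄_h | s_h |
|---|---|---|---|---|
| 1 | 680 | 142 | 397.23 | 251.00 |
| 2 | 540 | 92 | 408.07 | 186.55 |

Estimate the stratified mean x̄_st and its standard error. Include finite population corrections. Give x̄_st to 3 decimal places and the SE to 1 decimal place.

x̄_st = Σ W_h x̄_h = (680·397.23 + 540·408.07)/1220 = 402.02803
V̂(x̄_st) = Σ W_h² (1 − n_h/N_h) s_h²/n_h, with W_h = N_h/N and N = 1220:
  stratum 1: (680/1220)²·(1 − 142/680)·251.00²/142 = 109.051
  stratum 2: (540/1220)²·(1 − 92/540)·186.55²/92 = 61.483
V̂(x̄_st) = 170.534
SE(x̄_st) = √170.534 = 13.0589

x̄_st ≈ 402.028, SE ≈ 13.1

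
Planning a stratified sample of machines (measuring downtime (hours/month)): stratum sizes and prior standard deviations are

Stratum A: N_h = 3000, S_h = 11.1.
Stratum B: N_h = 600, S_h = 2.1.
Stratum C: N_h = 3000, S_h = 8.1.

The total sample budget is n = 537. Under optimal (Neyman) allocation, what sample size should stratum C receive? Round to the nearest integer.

Neyman allocation: n_h = n · N_h S_h / Σ N_i S_i, with n = 537.
  stratum A: N_h·S_h = 3000·11.1 = 33300.00
  stratum B: N_h·S_h = 600·2.1 = 1260.00
  stratum C: N_h·S_h = 3000·8.1 = 24300.00
Σ N_h S_h = 58860.00
n for stratum C = 537·24300.00/58860.00 = 221.697 → 222

222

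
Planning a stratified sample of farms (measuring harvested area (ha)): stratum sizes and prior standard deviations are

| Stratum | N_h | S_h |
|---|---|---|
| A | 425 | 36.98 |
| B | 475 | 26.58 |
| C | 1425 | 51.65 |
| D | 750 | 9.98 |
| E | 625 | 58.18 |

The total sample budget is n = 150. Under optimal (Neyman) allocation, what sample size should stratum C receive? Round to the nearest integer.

76

Neyman allocation: n_h = n · N_h S_h / Σ N_i S_i, with n = 150.
  stratum A: N_h·S_h = 425·36.98 = 15716.50
  stratum B: N_h·S_h = 475·26.58 = 12625.50
  stratum C: N_h·S_h = 1425·51.65 = 73601.25
  stratum D: N_h·S_h = 750·9.98 = 7485.00
  stratum E: N_h·S_h = 625·58.18 = 36362.50
Σ N_h S_h = 145790.75
n for stratum C = 150·73601.25/145790.75 = 75.726 → 76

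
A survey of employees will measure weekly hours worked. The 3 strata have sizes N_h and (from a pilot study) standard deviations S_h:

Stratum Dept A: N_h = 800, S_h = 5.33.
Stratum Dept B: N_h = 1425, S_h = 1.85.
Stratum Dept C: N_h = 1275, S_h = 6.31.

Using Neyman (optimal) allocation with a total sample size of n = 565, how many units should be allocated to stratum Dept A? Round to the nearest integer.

Neyman allocation: n_h = n · N_h S_h / Σ N_i S_i, with n = 565.
  stratum Dept A: N_h·S_h = 800·5.33 = 4264.00
  stratum Dept B: N_h·S_h = 1425·1.85 = 2636.25
  stratum Dept C: N_h·S_h = 1275·6.31 = 8045.25
Σ N_h S_h = 14945.50
n for stratum Dept A = 565·4264.00/14945.50 = 161.196 → 161

161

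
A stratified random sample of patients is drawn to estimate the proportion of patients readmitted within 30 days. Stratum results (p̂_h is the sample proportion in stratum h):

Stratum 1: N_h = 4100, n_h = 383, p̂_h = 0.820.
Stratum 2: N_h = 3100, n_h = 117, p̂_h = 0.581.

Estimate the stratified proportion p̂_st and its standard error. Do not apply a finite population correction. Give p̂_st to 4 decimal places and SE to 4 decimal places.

N = 7200; stratum weights W_h = N_h/N.
p̂_st = Σ W_h p̂_h = (4100·0.820 + 3100·0.581)/7200 = 0.71710
V̂(p̂_st) = Σ W_h² p̂_h(1−p̂_h)/(n_h−1):
  stratum 1: (4100/7200)²·0.820·0.180/382 = 0.000125293
  stratum 2: (3100/7200)²·0.581·0.419/116 = 0.000389037
V̂(p̂_st) = 0.000514329; SE = √V̂ = 0.0226788

p̂_st ≈ 0.7171, SE ≈ 0.0227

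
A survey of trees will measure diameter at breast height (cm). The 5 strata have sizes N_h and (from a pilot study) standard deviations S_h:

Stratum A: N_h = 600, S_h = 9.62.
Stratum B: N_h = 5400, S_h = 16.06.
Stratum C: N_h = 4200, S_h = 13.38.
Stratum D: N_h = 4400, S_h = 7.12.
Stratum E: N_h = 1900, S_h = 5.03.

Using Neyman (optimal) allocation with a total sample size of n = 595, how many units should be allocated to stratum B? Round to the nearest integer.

Neyman allocation: n_h = n · N_h S_h / Σ N_i S_i, with n = 595.
  stratum A: N_h·S_h = 600·9.62 = 5772.00
  stratum B: N_h·S_h = 5400·16.06 = 86724.00
  stratum C: N_h·S_h = 4200·13.38 = 56196.00
  stratum D: N_h·S_h = 4400·7.12 = 31328.00
  stratum E: N_h·S_h = 1900·5.03 = 9557.00
Σ N_h S_h = 189577.00
n for stratum B = 595·86724.00/189577.00 = 272.189 → 272

272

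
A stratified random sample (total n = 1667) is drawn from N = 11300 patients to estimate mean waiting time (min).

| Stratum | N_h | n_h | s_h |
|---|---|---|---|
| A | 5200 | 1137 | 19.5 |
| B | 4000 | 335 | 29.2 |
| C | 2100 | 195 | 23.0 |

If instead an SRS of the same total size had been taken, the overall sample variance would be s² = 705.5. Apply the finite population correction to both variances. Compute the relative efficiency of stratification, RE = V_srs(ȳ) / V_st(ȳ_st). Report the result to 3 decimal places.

RE ≈ 0.834

V̂(ȳ_st) = Σ W_h² (1 − n_h/N_h) s_h²/n_h, with W_h = N_h/N and N = 11300:
  stratum A: (5200/11300)²·(1 − 1137/5200)·19.5²/1137 = 0.0553353
  stratum B: (4000/11300)²·(1 − 335/4000)·29.2²/335 = 0.292212
  stratum C: (2100/11300)²·(1 − 195/2100)·23.0²/195 = 0.0849921
V_st = 0.432539
V_srs = (1 − 1667/11300)·705.5/1667 = 0.360782
Relative efficiency = V_srs / V_st = 0.360782/0.432539 = 0.8341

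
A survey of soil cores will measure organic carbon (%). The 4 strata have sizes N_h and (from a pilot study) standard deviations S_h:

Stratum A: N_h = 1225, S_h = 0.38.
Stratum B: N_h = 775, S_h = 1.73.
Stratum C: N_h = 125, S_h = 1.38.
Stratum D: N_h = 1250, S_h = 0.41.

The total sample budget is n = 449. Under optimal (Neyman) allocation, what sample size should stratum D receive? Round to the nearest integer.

Neyman allocation: n_h = n · N_h S_h / Σ N_i S_i, with n = 449.
  stratum A: N_h·S_h = 1225·0.38 = 465.50
  stratum B: N_h·S_h = 775·1.73 = 1340.75
  stratum C: N_h·S_h = 125·1.38 = 172.50
  stratum D: N_h·S_h = 1250·0.41 = 512.50
Σ N_h S_h = 2491.25
n for stratum D = 449·512.50/2491.25 = 92.368 → 92

92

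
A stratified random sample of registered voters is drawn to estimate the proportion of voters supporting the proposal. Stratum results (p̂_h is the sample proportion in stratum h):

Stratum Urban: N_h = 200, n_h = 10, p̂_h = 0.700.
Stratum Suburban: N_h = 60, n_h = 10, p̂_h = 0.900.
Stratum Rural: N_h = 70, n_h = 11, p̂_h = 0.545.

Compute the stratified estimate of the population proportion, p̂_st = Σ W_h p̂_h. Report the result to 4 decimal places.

N = 330; stratum weights W_h = N_h/N.
p̂_st = Σ W_h p̂_h = (200·0.700 + 60·0.900 + 70·0.545)/330 = 0.70348

p̂_st ≈ 0.7035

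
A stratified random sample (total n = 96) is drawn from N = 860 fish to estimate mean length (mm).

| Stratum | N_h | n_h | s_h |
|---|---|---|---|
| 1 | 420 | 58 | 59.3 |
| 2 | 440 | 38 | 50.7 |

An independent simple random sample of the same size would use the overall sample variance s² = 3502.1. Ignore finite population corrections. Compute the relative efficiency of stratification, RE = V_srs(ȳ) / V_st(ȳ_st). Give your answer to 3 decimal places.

V̂(ȳ_st) = Σ W_h² s_h²/n_h, with W_h = N_h/N and N = 860:
  stratum 1: (420/860)²·59.3²/58 = 14.4605
  stratum 2: (440/860)²·50.7²/38 = 17.7068
V_st = 32.1673
V_srs = s²/n = 3502.1/96 = 36.4802
Relative efficiency = V_srs / V_st = 36.4802/32.1673 = 1.1341

RE ≈ 1.134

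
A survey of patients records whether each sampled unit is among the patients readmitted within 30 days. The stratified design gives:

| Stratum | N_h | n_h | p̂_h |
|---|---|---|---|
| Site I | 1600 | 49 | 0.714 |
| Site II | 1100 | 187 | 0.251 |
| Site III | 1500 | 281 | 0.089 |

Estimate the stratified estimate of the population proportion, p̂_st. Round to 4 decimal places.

p̂_st ≈ 0.3695

N = 4200; stratum weights W_h = N_h/N.
p̂_st = Σ W_h p̂_h = (1600·0.714 + 1100·0.251 + 1500·0.089)/4200 = 0.36952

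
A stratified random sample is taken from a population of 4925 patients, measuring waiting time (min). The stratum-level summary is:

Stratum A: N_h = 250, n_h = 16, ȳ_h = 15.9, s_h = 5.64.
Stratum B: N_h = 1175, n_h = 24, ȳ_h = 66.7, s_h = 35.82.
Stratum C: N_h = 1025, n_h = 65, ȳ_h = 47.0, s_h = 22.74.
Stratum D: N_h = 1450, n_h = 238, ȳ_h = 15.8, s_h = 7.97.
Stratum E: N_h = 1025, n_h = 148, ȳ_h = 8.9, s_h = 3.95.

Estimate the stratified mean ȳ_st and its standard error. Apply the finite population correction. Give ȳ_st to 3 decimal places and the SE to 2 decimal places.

ȳ_st = Σ W_h ȳ_h = (250·15.9 + 1175·66.7 + 1025·47.0 + 1450·15.8 + 1025·8.9)/4925 = 33.00609
V̂(ȳ_st) = Σ W_h² (1 − n_h/N_h) s_h²/n_h, with W_h = N_h/N and N = 4925:
  stratum A: (250/4925)²·(1 − 16/250)·5.64²/16 = 0.00479492
  stratum B: (1175/4925)²·(1 − 24/1175)·35.82²/24 = 2.98085
  stratum C: (1025/4925)²·(1 − 65/1025)·22.74²/65 = 0.322738
  stratum D: (1450/4925)²·(1 − 238/1450)·7.97²/238 = 0.0193374
  stratum E: (1025/4925)²·(1 − 148/1025)·3.95²/148 = 0.003907
V̂(ȳ_st) = 3.33163
SE(ȳ_st) = √3.33163 = 1.82528

ȳ_st ≈ 33.006, SE ≈ 1.83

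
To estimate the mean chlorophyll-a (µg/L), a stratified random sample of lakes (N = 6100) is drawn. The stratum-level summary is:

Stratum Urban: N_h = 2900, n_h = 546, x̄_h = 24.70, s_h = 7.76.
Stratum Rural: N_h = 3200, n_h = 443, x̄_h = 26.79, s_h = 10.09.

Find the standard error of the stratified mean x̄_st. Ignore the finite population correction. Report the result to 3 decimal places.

SE(x̄_st) ≈ 0.297

V̂(x̄_st) = Σ W_h² s_h²/n_h, with W_h = N_h/N and N = 6100:
  stratum Urban: (2900/6100)²·7.76²/546 = 0.0249268
  stratum Rural: (3200/6100)²·10.09²/443 = 0.0632439
V̂(x̄_st) = 0.0881708
SE(x̄_st) = √0.0881708 = 0.296936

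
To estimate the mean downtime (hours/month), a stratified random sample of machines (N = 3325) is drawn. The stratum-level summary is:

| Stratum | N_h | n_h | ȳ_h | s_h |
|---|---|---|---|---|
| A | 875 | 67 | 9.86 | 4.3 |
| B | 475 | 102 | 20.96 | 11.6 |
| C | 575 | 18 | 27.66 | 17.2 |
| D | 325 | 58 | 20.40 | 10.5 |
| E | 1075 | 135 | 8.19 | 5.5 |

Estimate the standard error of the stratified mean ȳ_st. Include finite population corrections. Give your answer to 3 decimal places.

SE(ȳ_st) ≈ 0.742

V̂(ȳ_st) = Σ W_h² (1 − n_h/N_h) s_h²/n_h, with W_h = N_h/N and N = 3325:
  stratum A: (875/3325)²·(1 − 67/875)·4.3²/67 = 0.0176481
  stratum B: (475/3325)²·(1 − 102/475)·11.6²/102 = 0.0211415
  stratum C: (575/3325)²·(1 − 18/575)·17.2²/18 = 0.476128
  stratum D: (325/3325)²·(1 − 58/325)·10.5²/58 = 0.0149198
  stratum E: (1075/3325)²·(1 − 135/1075)·5.5²/135 = 0.0204807
V̂(ȳ_st) = 0.550318
SE(ȳ_st) = √0.550318 = 0.741835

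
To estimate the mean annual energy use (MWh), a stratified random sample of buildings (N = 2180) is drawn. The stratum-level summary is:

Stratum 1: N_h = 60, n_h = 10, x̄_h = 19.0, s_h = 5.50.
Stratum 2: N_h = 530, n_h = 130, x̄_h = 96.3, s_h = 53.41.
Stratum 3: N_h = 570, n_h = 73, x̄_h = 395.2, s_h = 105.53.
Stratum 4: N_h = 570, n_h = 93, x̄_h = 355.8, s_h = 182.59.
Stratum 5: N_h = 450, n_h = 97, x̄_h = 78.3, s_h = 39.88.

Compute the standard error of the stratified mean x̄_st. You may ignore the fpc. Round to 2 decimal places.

SE(x̄_st) ≈ 6.08

V̂(x̄_st) = Σ W_h² s_h²/n_h, with W_h = N_h/N and N = 2180:
  stratum 1: (60/2180)²·5.50²/10 = 0.00229147
  stratum 2: (530/2180)²·53.41²/130 = 1.297
  stratum 3: (570/2180)²·105.53²/73 = 10.4296
  stratum 4: (570/2180)²·182.59²/93 = 24.508
  stratum 5: (450/2180)²·39.88²/97 = 0.698635
V̂(x̄_st) = 36.9355
SE(x̄_st) = √36.9355 = 6.07746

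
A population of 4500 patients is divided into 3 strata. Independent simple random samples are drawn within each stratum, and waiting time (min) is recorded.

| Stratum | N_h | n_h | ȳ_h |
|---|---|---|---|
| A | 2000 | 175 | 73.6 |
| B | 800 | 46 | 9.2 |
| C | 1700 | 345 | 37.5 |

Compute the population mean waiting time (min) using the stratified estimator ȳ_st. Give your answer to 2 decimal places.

N = Σ N_h = 4500. Stratum weights W_h = N_h/N.
ȳ_st = (2000·73.6 + 800·9.2 + 1700·37.5) / 4500 = 48.5133

ȳ_st ≈ 48.51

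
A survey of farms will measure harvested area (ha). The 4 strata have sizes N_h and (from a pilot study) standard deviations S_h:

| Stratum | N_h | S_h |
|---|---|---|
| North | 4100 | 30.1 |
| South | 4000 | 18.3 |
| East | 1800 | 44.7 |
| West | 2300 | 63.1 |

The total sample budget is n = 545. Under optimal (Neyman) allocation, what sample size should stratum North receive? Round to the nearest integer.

Neyman allocation: n_h = n · N_h S_h / Σ N_i S_i, with n = 545.
  stratum North: N_h·S_h = 4100·30.1 = 123410.00
  stratum South: N_h·S_h = 4000·18.3 = 73200.00
  stratum East: N_h·S_h = 1800·44.7 = 80460.00
  stratum West: N_h·S_h = 2300·63.1 = 145130.00
Σ N_h S_h = 422200.00
n for stratum North = 545·123410.00/422200.00 = 159.305 → 159

159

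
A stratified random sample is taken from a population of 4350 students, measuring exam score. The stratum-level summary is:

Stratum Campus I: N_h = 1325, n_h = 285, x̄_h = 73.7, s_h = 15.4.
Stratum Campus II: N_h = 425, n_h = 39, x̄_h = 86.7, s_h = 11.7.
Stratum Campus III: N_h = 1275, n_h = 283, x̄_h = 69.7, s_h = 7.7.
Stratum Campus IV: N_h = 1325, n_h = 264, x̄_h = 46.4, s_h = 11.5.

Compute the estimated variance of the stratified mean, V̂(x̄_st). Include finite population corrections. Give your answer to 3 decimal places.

V̂(x̄_st) ≈ 0.142

V̂(x̄_st) = Σ W_h² (1 − n_h/N_h) s_h²/n_h, with W_h = N_h/N and N = 4350:
  stratum Campus I: (1325/4350)²·(1 − 285/1325)·15.4²/285 = 0.0605993
  stratum Campus II: (425/4350)²·(1 − 39/425)·11.7²/39 = 0.0304302
  stratum Campus III: (1275/4350)²·(1 − 283/1275)·7.7²/283 = 0.0140036
  stratum Campus IV: (1325/4350)²·(1 − 264/1325)·11.5²/264 = 0.0372173
V̂(x̄_st) = 0.14225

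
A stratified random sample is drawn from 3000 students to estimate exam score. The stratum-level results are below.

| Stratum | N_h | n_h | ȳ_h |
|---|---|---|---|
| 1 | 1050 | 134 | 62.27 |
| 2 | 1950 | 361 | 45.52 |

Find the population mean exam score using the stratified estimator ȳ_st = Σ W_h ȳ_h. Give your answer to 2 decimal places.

ȳ_st ≈ 51.38

N = Σ N_h = 3000. Stratum weights W_h = N_h/N.
ȳ_st = (1050·62.27 + 1950·45.52) / 3000 = 51.3825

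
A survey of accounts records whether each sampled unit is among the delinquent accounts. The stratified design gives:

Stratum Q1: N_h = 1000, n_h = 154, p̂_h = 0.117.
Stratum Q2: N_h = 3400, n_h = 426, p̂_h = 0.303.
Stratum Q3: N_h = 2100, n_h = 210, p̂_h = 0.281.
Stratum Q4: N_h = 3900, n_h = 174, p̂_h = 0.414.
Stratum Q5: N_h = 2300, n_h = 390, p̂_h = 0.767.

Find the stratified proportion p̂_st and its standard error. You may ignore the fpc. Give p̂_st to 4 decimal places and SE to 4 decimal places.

N = 12700; stratum weights W_h = N_h/N.
p̂_st = Σ W_h p̂_h = (1000·0.117 + 3400·0.303 + 2100·0.281 + 3900·0.414 + 2300·0.767)/12700 = 0.40283
V̂(p̂_st) = Σ W_h² p̂_h(1−p̂_h)/(n_h−1):
  stratum Q1: (1000/12700)²·0.117·0.883/153 = 4.18647e-06
  stratum Q2: (3400/12700)²·0.303·0.697/425 = 3.56153e-05
  stratum Q3: (2100/12700)²·0.281·0.719/209 = 2.64314e-05
  stratum Q4: (3900/12700)²·0.414·0.586/173 = 0.000132243
  stratum Q5: (2300/12700)²·0.767·0.233/389 = 1.50678e-05
V̂(p̂_st) = 0.000213544; SE = √V̂ = 0.0146132

p̂_st ≈ 0.4028, SE ≈ 0.0146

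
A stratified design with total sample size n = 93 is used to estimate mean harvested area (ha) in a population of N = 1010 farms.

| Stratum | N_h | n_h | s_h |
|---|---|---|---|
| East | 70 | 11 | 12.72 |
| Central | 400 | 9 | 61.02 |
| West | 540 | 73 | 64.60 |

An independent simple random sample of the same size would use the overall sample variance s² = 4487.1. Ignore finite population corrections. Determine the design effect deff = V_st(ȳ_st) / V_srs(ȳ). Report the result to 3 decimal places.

deff ≈ 1.685

V̂(ȳ_st) = Σ W_h² s_h²/n_h, with W_h = N_h/N and N = 1010:
  stratum East: (70/1010)²·12.72²/11 = 0.0706537
  stratum Central: (400/1010)²·61.02²/9 = 64.8902
  stratum West: (540/1010)²·64.60²/73 = 16.3413
V_st = 81.3022
V_srs = s²/n = 4487.1/93 = 48.2484
deff = V_st / V_srs = 81.3022/48.2484 = 1.6851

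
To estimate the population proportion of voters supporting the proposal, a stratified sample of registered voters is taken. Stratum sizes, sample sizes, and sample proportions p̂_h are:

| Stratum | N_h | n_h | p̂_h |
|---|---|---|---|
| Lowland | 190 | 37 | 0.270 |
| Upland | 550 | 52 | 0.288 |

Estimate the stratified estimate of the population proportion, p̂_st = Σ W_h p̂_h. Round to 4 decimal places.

N = 740; stratum weights W_h = N_h/N.
p̂_st = Σ W_h p̂_h = (190·0.270 + 550·0.288)/740 = 0.28338

p̂_st ≈ 0.2834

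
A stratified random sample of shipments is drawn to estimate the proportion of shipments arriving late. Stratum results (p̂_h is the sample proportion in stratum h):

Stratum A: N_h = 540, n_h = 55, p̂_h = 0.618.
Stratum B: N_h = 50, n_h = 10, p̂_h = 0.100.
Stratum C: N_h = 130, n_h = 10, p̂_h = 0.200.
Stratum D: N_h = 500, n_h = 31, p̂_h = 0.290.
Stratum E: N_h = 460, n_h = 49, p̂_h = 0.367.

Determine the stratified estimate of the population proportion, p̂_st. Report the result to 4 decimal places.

p̂_st ≈ 0.4039

N = 1680; stratum weights W_h = N_h/N.
p̂_st = Σ W_h p̂_h = (540·0.618 + 50·0.100 + 130·0.200 + 500·0.290 + 460·0.367)/1680 = 0.40389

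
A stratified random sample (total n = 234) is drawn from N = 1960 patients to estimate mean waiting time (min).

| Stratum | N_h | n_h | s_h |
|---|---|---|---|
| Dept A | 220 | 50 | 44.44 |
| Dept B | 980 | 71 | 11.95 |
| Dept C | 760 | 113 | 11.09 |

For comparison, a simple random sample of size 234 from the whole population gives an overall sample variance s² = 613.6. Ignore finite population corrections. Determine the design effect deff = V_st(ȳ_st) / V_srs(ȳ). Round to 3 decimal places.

deff ≈ 0.444

V̂(ȳ_st) = Σ W_h² s_h²/n_h, with W_h = N_h/N and N = 1960:
  stratum Dept A: (220/1960)²·44.44²/50 = 0.497635
  stratum Dept B: (980/1960)²·11.95²/71 = 0.502826
  stratum Dept C: (760/1960)²·11.09²/113 = 0.163644
V_st = 1.16411
V_srs = s²/n = 613.6/234 = 2.62222
deff = V_st / V_srs = 1.16411/2.62222 = 0.4439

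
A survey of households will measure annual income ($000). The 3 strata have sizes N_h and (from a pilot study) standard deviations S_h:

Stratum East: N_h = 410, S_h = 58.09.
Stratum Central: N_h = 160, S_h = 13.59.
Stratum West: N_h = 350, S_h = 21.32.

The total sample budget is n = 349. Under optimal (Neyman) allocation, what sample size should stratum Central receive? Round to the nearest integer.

Neyman allocation: n_h = n · N_h S_h / Σ N_i S_i, with n = 349.
  stratum East: N_h·S_h = 410·58.09 = 23816.90
  stratum Central: N_h·S_h = 160·13.59 = 2174.40
  stratum West: N_h·S_h = 350·21.32 = 7462.00
Σ N_h S_h = 33453.30
n for stratum Central = 349·2174.40/33453.30 = 22.684 → 23

23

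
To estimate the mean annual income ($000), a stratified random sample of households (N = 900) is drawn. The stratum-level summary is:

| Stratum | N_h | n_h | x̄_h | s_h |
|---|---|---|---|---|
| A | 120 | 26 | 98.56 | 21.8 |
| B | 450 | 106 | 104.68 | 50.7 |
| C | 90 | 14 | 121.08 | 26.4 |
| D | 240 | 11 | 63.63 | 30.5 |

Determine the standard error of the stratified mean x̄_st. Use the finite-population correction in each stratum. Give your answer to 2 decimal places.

V̂(x̄_st) = Σ W_h² (1 − n_h/N_h) s_h²/n_h, with W_h = N_h/N and N = 900:
  stratum A: (120/900)²·(1 − 26/120)·21.8²/26 = 0.254545
  stratum B: (450/900)²·(1 − 106/450)·50.7²/106 = 4.63443
  stratum C: (90/900)²·(1 − 14/90)·26.4²/14 = 0.420389
  stratum D: (240/900)²·(1 − 11/240)·30.5²/11 = 5.73811
V̂(x̄_st) = 11.0475
SE(x̄_st) = √11.0475 = 3.32377

SE(x̄_st) ≈ 3.32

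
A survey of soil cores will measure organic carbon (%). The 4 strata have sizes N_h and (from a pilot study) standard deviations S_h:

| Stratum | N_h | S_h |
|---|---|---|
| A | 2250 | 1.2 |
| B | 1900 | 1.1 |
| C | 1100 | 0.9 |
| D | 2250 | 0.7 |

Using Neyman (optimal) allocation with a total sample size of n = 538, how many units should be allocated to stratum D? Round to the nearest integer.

115

Neyman allocation: n_h = n · N_h S_h / Σ N_i S_i, with n = 538.
  stratum A: N_h·S_h = 2250·1.2 = 2700.00
  stratum B: N_h·S_h = 1900·1.1 = 2090.00
  stratum C: N_h·S_h = 1100·0.9 = 990.00
  stratum D: N_h·S_h = 2250·0.7 = 1575.00
Σ N_h S_h = 7355.00
n for stratum D = 538·1575.00/7355.00 = 115.207 → 115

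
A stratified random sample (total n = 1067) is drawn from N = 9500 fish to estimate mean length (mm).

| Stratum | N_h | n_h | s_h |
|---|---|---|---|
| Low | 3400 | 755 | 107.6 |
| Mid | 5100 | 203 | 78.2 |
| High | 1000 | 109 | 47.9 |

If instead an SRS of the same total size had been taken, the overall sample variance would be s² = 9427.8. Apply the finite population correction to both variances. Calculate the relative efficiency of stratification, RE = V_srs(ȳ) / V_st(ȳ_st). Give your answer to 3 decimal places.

V̂(ȳ_st) = Σ W_h² (1 − n_h/N_h) s_h²/n_h, with W_h = N_h/N and N = 9500:
  stratum Low: (3400/9500)²·(1 − 755/3400)·107.6²/755 = 1.52804
  stratum Mid: (5100/9500)²·(1 − 203/5100)·78.2²/203 = 8.33625
  stratum High: (1000/9500)²·(1 − 109/1000)·47.9²/109 = 0.207814
V_st = 10.0721
V_srs = (1 − 1067/9500)·9427.8/1067 = 7.8434
Relative efficiency = V_srs / V_st = 7.8434/10.0721 = 0.7787

RE ≈ 0.779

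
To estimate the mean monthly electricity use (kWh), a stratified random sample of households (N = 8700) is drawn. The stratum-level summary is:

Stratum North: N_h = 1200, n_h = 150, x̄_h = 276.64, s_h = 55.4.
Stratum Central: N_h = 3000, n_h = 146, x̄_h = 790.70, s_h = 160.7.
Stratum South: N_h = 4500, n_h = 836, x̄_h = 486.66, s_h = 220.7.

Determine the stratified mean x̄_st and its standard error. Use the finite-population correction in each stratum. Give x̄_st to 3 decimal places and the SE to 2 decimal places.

x̄_st = Σ W_h x̄_h = (1200·276.64 + 3000·790.70 + 4500·486.66)/8700 = 562.53310
V̂(x̄_st) = Σ W_h² (1 − n_h/N_h) s_h²/n_h, with W_h = N_h/N and N = 8700:
  stratum North: (1200/8700)²·(1 − 150/1200)·55.4²/150 = 0.340612
  stratum Central: (3000/8700)²·(1 − 146/3000)·160.7²/146 = 20.0085
  stratum South: (4500/8700)²·(1 − 836/4500)·220.7²/836 = 12.6919
V̂(x̄_st) = 33.0411
SE(x̄_st) = √33.0411 = 5.74814

x̄_st ≈ 562.533, SE ≈ 5.75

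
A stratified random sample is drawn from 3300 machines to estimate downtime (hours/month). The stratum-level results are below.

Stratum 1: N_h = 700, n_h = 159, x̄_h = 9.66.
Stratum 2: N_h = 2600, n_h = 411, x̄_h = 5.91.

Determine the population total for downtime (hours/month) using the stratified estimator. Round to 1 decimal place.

τ̂_st ≈ 22128.0

τ̂_st = Σ N_h x̄_h = 700·9.66 + 2600·5.91 = 22128.0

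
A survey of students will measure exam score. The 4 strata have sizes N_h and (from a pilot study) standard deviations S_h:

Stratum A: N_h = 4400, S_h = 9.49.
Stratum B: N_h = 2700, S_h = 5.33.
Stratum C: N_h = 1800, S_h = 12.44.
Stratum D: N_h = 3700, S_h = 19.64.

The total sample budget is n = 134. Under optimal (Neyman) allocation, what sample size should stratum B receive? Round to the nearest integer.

13

Neyman allocation: n_h = n · N_h S_h / Σ N_i S_i, with n = 134.
  stratum A: N_h·S_h = 4400·9.49 = 41756.00
  stratum B: N_h·S_h = 2700·5.33 = 14391.00
  stratum C: N_h·S_h = 1800·12.44 = 22392.00
  stratum D: N_h·S_h = 3700·19.64 = 72668.00
Σ N_h S_h = 151207.00
n for stratum B = 134·14391.00/151207.00 = 12.753 → 13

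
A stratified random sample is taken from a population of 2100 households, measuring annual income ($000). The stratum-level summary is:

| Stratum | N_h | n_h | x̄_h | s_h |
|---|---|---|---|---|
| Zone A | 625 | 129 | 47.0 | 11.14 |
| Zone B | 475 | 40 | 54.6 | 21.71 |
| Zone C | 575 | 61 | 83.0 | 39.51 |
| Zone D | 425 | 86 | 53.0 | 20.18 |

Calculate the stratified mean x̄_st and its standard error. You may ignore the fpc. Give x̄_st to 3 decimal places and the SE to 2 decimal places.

x̄_st = Σ W_h x̄_h = (625·47.0 + 475·54.6 + 575·83.0 + 425·53.0)/2100 = 59.79048
V̂(x̄_st) = Σ W_h² s_h²/n_h, with W_h = N_h/N and N = 2100:
  stratum Zone A: (625/2100)²·11.14²/129 = 0.0852123
  stratum Zone B: (475/2100)²·21.71²/40 = 0.602849
  stratum Zone C: (575/2100)²·39.51²/61 = 1.91859
  stratum Zone D: (425/2100)²·20.18²/86 = 0.193947
V̂(x̄_st) = 2.80059
SE(x̄_st) = √2.80059 = 1.6735

x̄_st ≈ 59.790, SE ≈ 1.67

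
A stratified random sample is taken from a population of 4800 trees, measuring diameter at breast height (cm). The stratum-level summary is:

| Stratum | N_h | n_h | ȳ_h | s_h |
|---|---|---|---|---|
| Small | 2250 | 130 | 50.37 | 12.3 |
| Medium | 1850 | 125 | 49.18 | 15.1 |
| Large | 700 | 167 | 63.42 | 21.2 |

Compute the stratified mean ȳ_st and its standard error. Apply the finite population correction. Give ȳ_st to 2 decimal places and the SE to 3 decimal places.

ȳ_st = Σ W_h ȳ_h = (2250·50.37 + 1850·49.18 + 700·63.42)/4800 = 51.81448
V̂(ȳ_st) = Σ W_h² (1 − n_h/N_h) s_h²/n_h, with W_h = N_h/N and N = 4800:
  stratum Small: (2250/4800)²·(1 − 130/2250)·12.3²/130 = 0.240937
  stratum Medium: (1850/4800)²·(1 − 125/1850)·15.1²/125 = 0.252652
  stratum Large: (700/4800)²·(1 − 167/700)·21.2²/167 = 0.0435811
V̂(ȳ_st) = 0.537169
SE(ȳ_st) = √0.537169 = 0.732918

ȳ_st ≈ 51.81, SE ≈ 0.733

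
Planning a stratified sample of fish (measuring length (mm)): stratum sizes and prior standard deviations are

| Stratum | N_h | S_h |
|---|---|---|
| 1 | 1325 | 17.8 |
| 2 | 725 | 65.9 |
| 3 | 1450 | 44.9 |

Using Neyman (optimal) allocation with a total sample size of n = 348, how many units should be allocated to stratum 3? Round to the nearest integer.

Neyman allocation: n_h = n · N_h S_h / Σ N_i S_i, with n = 348.
  stratum 1: N_h·S_h = 1325·17.8 = 23585.00
  stratum 2: N_h·S_h = 725·65.9 = 47777.50
  stratum 3: N_h·S_h = 1450·44.9 = 65105.00
Σ N_h S_h = 136467.50
n for stratum 3 = 348·65105.00/136467.50 = 166.022 → 166

166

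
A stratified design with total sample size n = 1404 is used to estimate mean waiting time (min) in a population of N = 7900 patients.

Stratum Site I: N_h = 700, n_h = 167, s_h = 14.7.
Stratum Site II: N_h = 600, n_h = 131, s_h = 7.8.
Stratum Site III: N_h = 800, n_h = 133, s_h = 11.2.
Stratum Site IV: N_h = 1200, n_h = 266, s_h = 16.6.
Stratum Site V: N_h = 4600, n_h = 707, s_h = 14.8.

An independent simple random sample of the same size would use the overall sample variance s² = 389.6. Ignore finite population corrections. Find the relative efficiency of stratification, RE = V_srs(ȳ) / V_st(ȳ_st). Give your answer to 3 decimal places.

RE ≈ 1.832

V̂(ȳ_st) = Σ W_h² s_h²/n_h, with W_h = N_h/N and N = 7900:
  stratum Site I: (700/7900)²·14.7²/167 = 0.0101592
  stratum Site II: (600/7900)²·7.8²/131 = 0.00267896
  stratum Site III: (800/7900)²·11.2²/133 = 0.00967186
  stratum Site IV: (1200/7900)²·16.6²/266 = 0.0239025
  stratum Site V: (4600/7900)²·14.8²/707 = 0.105043
V_st = 0.151455
V_srs = s²/n = 389.6/1404 = 0.277493
Relative efficiency = V_srs / V_st = 0.277493/0.151455 = 1.8322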